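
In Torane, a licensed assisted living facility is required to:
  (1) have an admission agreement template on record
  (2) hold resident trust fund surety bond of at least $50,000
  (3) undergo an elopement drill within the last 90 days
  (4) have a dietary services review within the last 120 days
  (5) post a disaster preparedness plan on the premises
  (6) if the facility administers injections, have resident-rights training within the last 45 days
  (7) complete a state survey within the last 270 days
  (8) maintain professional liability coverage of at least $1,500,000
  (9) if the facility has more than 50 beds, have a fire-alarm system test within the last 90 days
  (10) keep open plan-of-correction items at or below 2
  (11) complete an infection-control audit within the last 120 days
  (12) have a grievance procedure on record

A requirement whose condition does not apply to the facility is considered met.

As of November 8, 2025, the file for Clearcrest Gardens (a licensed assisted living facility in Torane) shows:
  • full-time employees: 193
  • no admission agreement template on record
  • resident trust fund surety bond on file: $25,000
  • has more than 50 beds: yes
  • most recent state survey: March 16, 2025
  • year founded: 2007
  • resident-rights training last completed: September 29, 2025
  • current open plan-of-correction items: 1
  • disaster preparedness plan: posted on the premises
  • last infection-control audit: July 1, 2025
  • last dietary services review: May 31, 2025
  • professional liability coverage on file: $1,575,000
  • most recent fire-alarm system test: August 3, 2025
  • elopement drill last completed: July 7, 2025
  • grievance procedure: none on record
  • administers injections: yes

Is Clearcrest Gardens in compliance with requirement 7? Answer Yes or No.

Yes

7. state survey 237 days ago vs limit 270 → met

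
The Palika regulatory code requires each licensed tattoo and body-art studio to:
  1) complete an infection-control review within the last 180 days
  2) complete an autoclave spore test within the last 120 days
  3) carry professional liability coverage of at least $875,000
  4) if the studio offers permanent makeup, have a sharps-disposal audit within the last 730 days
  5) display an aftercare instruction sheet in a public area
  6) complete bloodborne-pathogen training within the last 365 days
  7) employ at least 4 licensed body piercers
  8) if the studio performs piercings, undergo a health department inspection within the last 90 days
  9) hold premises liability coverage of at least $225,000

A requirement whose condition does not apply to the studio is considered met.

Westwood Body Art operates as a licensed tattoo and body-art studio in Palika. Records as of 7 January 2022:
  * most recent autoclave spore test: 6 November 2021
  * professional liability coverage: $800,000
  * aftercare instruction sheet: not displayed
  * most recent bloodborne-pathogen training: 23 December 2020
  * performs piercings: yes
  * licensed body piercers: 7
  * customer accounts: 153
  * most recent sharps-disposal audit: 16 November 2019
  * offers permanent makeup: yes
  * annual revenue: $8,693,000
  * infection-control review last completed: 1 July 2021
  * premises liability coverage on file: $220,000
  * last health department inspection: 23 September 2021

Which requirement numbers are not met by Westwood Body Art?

1. infection-control review 190 days ago vs limit 180 → not met
2. autoclave spore test 62 days ago vs limit 120 → met
3. professional liability coverage $800,000 < $875,000 → not met
4. condition 'offers permanent makeup' holds; sharps-disposal audit 783 days ago vs limit 730 → not met
5. aftercare instruction sheet absent → not met
6. bloodborne-pathogen training 380 days ago vs limit 365 → not met
7. licensed body piercers 7 ≥ 4 → met
8. condition 'performs piercings' holds; health department inspection 106 days ago vs limit 90 → not met
9. premises liability coverage $220,000 < $225,000 → not met
Not met: 1, 3, 4, 5, 6, 8, 9

1, 3, 4, 5, 6, 8, 9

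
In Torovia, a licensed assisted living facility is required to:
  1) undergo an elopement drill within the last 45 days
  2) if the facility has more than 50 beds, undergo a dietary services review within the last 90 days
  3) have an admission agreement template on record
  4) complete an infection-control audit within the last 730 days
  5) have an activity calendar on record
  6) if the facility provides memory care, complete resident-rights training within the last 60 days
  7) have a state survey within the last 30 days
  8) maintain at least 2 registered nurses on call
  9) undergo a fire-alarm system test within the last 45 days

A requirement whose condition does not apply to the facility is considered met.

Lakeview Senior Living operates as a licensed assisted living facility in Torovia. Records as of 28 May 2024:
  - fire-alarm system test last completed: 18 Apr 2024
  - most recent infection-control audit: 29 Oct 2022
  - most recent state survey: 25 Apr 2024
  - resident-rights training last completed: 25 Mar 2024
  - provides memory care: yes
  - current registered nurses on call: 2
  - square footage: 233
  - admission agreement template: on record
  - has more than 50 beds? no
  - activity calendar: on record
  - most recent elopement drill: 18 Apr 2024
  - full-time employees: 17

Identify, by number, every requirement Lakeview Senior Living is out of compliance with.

1. elopement drill 40 days ago vs limit 45 → met
2. condition 'has more than 50 beds' does not hold → requirement n/a → met
3. admission agreement template present → met
4. infection-control audit 577 days ago vs limit 730 → met
5. activity calendar present → met
6. condition 'provides memory care' holds; resident-rights training 64 days ago vs limit 60 → not met
7. state survey 33 days ago vs limit 30 → not met
8. registered nurses on call 2 ≥ 2 → met
9. fire-alarm system test 40 days ago vs limit 45 → met
Not met: 6, 7

6, 7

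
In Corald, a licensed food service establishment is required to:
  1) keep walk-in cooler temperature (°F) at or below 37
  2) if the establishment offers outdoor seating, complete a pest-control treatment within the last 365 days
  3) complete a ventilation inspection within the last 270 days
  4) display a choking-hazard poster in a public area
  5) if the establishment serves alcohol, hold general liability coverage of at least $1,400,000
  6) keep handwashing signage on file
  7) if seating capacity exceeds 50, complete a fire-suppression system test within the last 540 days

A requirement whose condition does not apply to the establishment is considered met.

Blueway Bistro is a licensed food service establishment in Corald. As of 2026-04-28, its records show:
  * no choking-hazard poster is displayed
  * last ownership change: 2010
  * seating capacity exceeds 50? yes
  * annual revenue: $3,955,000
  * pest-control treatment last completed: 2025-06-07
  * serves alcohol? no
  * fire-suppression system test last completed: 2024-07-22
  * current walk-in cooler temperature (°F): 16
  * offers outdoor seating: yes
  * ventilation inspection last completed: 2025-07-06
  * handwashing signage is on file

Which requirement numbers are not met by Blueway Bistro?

3, 4, 7

1. walk-in cooler temperature (°F) 16 ≤ 37 → met
2. condition 'offers outdoor seating' holds; pest-control treatment 325 days ago vs limit 365 → met
3. ventilation inspection 296 days ago vs limit 270 → not met
4. choking-hazard poster absent → not met
5. condition 'serves alcohol' does not hold → requirement n/a → met
6. handwashing signage present → met
7. condition 'seating capacity exceeds 50' holds; fire-suppression system test 645 days ago vs limit 540 → not met
Not met: 3, 4, 7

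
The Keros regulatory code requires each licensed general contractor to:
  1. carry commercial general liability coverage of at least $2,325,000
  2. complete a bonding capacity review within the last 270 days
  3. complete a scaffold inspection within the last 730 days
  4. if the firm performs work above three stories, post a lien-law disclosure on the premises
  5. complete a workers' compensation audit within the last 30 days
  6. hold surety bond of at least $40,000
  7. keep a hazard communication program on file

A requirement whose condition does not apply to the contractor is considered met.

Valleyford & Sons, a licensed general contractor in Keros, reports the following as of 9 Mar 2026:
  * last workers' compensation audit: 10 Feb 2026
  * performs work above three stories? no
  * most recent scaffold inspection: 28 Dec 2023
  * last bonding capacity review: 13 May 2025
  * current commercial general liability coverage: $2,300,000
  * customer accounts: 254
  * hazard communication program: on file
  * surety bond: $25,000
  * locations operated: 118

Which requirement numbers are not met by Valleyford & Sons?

1, 2, 3, 6

1. commercial general liability coverage $2,300,000 < $2,325,000 → not met
2. bonding capacity review 300 days ago vs limit 270 → not met
3. scaffold inspection 802 days ago vs limit 730 → not met
4. condition 'performs work above three stories' does not hold → requirement n/a → met
5. workers' compensation audit 27 days ago vs limit 30 → met
6. surety bond $25,000 < $40,000 → not met
7. hazard communication program present → met
Not met: 1, 2, 3, 6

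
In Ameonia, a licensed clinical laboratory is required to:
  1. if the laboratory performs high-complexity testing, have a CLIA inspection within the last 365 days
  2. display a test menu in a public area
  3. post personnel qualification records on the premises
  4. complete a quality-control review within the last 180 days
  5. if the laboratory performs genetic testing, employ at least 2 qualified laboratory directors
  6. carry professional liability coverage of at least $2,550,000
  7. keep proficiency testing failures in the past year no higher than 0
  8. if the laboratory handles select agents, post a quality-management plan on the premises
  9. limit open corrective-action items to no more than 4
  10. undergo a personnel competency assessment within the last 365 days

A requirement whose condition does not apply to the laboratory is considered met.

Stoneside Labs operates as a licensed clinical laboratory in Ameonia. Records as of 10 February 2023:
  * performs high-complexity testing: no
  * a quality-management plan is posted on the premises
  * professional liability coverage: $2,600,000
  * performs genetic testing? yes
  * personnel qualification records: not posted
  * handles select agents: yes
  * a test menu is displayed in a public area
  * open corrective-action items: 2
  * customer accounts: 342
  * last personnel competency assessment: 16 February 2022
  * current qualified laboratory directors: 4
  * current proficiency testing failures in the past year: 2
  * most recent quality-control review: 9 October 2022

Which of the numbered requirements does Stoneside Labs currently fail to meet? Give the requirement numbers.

3, 7

1. condition 'performs high-complexity testing' does not hold → requirement n/a → met
2. test menu present → met
3. personnel qualification records absent → not met
4. quality-control review 124 days ago vs limit 180 → met
5. condition 'performs genetic testing' holds; qualified laboratory directors 4 ≥ 2 → met
6. professional liability coverage $2,600,000 ≥ $2,550,000 → met
7. proficiency testing failures in the past year 2 > 0 → not met
8. condition 'handles select agents' holds; quality-management plan present → met
9. open corrective-action items 2 ≤ 4 → met
10. personnel competency assessment 359 days ago vs limit 365 → met
Not met: 3, 7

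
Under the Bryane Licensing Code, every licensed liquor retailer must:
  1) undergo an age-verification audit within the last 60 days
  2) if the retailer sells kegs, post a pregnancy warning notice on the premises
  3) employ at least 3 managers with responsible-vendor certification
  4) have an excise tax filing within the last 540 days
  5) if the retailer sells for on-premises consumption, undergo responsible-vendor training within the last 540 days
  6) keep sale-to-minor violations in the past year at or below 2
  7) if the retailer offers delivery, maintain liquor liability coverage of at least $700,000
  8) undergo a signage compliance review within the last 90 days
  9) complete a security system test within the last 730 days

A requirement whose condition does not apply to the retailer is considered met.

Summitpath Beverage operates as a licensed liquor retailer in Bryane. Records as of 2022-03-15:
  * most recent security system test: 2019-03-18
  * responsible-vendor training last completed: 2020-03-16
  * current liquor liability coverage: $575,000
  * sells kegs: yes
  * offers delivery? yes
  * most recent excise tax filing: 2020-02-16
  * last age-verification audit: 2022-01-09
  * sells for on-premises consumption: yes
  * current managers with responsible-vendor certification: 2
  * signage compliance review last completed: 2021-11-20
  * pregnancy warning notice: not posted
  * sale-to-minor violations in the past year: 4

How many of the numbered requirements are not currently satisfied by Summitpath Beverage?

1. age-verification audit 65 days ago vs limit 60 → not met
2. condition 'sells kegs' holds; pregnancy warning notice absent → not met
3. managers with responsible-vendor certification 2 < 3 → not met
4. excise tax filing 758 days ago vs limit 540 → not met
5. condition 'sells for on-premises consumption' holds; responsible-vendor training 729 days ago vs limit 540 → not met
6. sale-to-minor violations in the past year 4 > 2 → not met
7. condition 'offers delivery' holds; liquor liability coverage $575,000 < $700,000 → not met
8. signage compliance review 115 days ago vs limit 90 → not met
9. security system test 1093 days ago vs limit 730 → not met
Not met: 9 of 9

9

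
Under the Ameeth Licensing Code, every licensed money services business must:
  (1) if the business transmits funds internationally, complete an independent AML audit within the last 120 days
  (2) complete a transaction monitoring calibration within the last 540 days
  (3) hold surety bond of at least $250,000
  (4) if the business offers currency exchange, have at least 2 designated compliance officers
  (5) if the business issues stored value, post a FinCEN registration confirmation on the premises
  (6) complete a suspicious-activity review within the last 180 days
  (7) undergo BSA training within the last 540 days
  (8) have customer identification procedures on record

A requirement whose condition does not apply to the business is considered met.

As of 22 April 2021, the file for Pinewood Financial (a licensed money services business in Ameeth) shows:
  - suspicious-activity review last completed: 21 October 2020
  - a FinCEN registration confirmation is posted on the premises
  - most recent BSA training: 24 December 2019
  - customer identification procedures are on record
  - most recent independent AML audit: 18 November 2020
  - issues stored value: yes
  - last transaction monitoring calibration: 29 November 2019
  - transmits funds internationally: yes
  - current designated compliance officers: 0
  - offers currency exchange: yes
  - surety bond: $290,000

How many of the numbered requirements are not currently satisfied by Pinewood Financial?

3

1. condition 'transmits funds internationally' holds; independent AML audit 155 days ago vs limit 120 → not met
2. transaction monitoring calibration 510 days ago vs limit 540 → met
3. surety bond $290,000 ≥ $250,000 → met
4. condition 'offers currency exchange' holds; designated compliance officers 0 < 2 → not met
5. condition 'issues stored value' holds; FinCEN registration confirmation present → met
6. suspicious-activity review 183 days ago vs limit 180 → not met
7. BSA training 485 days ago vs limit 540 → met
8. customer identification procedures present → met
Not met: 3 of 8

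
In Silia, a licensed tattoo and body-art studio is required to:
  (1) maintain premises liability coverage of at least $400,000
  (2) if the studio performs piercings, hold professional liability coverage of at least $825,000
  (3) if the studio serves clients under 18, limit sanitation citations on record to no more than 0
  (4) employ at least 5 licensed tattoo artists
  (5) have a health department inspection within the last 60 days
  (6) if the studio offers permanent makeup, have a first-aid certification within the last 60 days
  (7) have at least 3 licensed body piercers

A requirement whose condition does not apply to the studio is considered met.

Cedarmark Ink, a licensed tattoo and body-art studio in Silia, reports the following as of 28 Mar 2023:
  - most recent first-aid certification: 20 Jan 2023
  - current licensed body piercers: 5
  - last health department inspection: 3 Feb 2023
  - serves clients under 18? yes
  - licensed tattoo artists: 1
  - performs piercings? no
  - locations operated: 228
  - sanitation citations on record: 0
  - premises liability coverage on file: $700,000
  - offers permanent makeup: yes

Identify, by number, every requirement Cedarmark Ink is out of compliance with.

4, 6

1. premises liability coverage $700,000 ≥ $400,000 → met
2. condition 'performs piercings' does not hold → requirement n/a → met
3. condition 'serves clients under 18' holds; sanitation citations on record 0 ≤ 0 → met
4. licensed tattoo artists 1 < 5 → not met
5. health department inspection 53 days ago vs limit 60 → met
6. condition 'offers permanent makeup' holds; first-aid certification 67 days ago vs limit 60 → not met
7. licensed body piercers 5 ≥ 3 → met
Not met: 4, 6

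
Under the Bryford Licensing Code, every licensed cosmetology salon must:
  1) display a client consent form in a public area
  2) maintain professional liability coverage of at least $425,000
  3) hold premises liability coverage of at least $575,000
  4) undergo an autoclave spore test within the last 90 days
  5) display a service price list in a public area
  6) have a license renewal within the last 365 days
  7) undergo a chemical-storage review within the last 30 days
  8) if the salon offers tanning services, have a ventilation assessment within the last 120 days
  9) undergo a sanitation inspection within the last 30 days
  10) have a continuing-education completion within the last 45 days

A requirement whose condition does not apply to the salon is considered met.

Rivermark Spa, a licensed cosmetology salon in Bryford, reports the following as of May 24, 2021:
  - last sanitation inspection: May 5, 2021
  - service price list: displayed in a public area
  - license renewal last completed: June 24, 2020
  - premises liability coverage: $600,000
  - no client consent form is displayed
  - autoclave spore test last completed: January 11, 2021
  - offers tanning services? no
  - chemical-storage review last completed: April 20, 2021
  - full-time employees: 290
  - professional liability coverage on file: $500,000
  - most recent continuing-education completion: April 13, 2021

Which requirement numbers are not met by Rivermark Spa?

1. client consent form absent → not met
2. professional liability coverage $500,000 ≥ $425,000 → met
3. premises liability coverage $600,000 ≥ $575,000 → met
4. autoclave spore test 133 days ago vs limit 90 → not met
5. service price list present → met
6. license renewal 334 days ago vs limit 365 → met
7. chemical-storage review 34 days ago vs limit 30 → not met
8. condition 'offers tanning services' does not hold → requirement n/a → met
9. sanitation inspection 19 days ago vs limit 30 → met
10. continuing-education completion 41 days ago vs limit 45 → met
Not met: 1, 4, 7

1, 4, 7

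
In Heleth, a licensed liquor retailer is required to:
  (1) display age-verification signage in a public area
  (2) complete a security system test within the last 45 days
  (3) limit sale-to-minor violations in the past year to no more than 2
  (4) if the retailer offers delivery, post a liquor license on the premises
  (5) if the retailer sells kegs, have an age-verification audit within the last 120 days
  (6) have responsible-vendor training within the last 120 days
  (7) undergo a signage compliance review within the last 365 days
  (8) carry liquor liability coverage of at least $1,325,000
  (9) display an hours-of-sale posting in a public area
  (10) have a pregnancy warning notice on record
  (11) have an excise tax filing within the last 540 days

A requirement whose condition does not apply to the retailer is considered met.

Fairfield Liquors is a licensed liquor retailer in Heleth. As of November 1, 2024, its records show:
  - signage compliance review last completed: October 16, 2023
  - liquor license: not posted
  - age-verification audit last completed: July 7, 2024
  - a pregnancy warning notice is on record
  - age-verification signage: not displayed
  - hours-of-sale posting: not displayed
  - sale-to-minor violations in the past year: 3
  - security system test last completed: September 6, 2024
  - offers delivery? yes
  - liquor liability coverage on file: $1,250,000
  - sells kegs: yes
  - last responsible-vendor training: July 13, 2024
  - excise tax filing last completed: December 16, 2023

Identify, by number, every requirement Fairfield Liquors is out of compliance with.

1. age-verification signage absent → not met
2. security system test 56 days ago vs limit 45 → not met
3. sale-to-minor violations in the past year 3 > 2 → not met
4. condition 'offers delivery' holds; liquor license absent → not met
5. condition 'sells kegs' holds; age-verification audit 117 days ago vs limit 120 → met
6. responsible-vendor training 111 days ago vs limit 120 → met
7. signage compliance review 382 days ago vs limit 365 → not met
8. liquor liability coverage $1,250,000 < $1,325,000 → not met
9. hours-of-sale posting absent → not met
10. pregnancy warning notice present → met
11. excise tax filing 321 days ago vs limit 540 → met
Not met: 1, 2, 3, 4, 7, 8, 9

1, 2, 3, 4, 7, 8, 9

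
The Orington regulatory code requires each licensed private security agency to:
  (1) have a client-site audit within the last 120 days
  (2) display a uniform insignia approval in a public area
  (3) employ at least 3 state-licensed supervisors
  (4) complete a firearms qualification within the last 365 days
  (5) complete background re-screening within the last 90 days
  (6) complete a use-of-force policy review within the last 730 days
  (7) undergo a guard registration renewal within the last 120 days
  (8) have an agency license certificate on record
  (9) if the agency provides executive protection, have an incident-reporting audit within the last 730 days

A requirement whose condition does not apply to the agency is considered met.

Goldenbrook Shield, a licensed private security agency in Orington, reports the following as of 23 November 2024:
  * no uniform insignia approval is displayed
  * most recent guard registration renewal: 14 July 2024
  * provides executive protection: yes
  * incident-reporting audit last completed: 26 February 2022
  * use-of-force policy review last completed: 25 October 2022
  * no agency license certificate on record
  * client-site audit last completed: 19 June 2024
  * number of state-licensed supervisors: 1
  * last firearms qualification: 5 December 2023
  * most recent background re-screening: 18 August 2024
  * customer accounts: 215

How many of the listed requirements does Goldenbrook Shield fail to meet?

8

1. client-site audit 157 days ago vs limit 120 → not met
2. uniform insignia approval absent → not met
3. state-licensed supervisors 1 < 3 → not met
4. firearms qualification 354 days ago vs limit 365 → met
5. background re-screening 97 days ago vs limit 90 → not met
6. use-of-force policy review 760 days ago vs limit 730 → not met
7. guard registration renewal 132 days ago vs limit 120 → not met
8. agency license certificate absent → not met
9. condition 'provides executive protection' holds; incident-reporting audit 1001 days ago vs limit 730 → not met
Not met: 8 of 9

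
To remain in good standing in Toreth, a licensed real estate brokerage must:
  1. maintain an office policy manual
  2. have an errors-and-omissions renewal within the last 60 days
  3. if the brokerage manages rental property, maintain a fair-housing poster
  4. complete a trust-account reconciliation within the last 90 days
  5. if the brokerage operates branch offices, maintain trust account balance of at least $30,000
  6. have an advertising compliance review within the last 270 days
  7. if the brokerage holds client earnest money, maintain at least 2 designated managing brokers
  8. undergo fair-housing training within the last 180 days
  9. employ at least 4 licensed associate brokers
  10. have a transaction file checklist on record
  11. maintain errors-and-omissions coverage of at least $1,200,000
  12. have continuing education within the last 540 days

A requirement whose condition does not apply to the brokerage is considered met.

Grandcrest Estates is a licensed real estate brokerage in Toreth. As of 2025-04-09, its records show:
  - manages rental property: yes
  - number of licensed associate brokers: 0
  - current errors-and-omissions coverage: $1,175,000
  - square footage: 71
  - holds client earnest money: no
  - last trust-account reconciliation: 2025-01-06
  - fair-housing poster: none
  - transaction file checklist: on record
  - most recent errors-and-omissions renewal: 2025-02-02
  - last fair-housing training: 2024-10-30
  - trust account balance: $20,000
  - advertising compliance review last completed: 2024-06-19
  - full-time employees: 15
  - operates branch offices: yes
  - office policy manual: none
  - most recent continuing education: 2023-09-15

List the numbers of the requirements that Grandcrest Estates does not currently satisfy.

1, 2, 3, 4, 5, 6, 9, 11, 12

1. office policy manual absent → not met
2. errors-and-omissions renewal 66 days ago vs limit 60 → not met
3. condition 'manages rental property' holds; fair-housing poster absent → not met
4. trust-account reconciliation 93 days ago vs limit 90 → not met
5. condition 'operates branch offices' holds; trust account balance $20,000 < $30,000 → not met
6. advertising compliance review 294 days ago vs limit 270 → not met
7. condition 'holds client earnest money' does not hold → requirement n/a → met
8. fair-housing training 161 days ago vs limit 180 → met
9. licensed associate brokers 0 < 4 → not met
10. transaction file checklist present → met
11. errors-and-omissions coverage $1,175,000 < $1,200,000 → not met
12. continuing education 572 days ago vs limit 540 → not met
Not met: 1, 2, 3, 4, 5, 6, 9, 11, 12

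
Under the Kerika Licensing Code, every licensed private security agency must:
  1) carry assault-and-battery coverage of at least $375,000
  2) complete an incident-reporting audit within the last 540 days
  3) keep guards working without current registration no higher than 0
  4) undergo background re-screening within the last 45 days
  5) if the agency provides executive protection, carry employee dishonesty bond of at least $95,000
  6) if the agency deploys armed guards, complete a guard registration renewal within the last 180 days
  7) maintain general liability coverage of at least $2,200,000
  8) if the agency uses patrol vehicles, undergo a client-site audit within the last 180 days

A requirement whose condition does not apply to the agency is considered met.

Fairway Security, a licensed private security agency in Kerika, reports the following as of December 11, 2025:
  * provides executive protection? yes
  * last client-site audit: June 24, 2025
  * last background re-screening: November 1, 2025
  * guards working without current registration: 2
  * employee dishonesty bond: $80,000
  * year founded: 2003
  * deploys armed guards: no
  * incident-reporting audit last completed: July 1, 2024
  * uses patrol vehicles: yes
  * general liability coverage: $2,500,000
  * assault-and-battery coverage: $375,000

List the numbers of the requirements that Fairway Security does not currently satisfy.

1. assault-and-battery coverage $375,000 ≥ $375,000 → met
2. incident-reporting audit 528 days ago vs limit 540 → met
3. guards working without current registration 2 > 0 → not met
4. background re-screening 40 days ago vs limit 45 → met
5. condition 'provides executive protection' holds; employee dishonesty bond $80,000 < $95,000 → not met
6. condition 'deploys armed guards' does not hold → requirement n/a → met
7. general liability coverage $2,500,000 ≥ $2,200,000 → met
8. condition 'uses patrol vehicles' holds; client-site audit 170 days ago vs limit 180 → met
Not met: 3, 5

3, 5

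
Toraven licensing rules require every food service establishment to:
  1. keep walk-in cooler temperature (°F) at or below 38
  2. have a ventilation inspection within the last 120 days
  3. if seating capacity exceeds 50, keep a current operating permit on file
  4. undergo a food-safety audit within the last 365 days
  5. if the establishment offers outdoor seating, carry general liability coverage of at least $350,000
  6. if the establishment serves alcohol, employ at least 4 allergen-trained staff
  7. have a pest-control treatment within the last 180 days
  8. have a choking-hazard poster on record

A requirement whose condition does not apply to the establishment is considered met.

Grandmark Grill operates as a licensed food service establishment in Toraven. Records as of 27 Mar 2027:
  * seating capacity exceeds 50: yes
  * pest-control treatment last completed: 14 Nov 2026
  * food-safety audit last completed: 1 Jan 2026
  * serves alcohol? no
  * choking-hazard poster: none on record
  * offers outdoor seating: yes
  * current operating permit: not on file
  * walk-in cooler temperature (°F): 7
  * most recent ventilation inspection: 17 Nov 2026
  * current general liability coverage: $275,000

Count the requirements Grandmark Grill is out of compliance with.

1. walk-in cooler temperature (°F) 7 ≤ 38 → met
2. ventilation inspection 130 days ago vs limit 120 → not met
3. condition 'seating capacity exceeds 50' holds; current operating permit absent → not met
4. food-safety audit 450 days ago vs limit 365 → not met
5. condition 'offers outdoor seating' holds; general liability coverage $275,000 < $350,000 → not met
6. condition 'serves alcohol' does not hold → requirement n/a → met
7. pest-control treatment 133 days ago vs limit 180 → met
8. choking-hazard poster absent → not met
Not met: 5 of 8

5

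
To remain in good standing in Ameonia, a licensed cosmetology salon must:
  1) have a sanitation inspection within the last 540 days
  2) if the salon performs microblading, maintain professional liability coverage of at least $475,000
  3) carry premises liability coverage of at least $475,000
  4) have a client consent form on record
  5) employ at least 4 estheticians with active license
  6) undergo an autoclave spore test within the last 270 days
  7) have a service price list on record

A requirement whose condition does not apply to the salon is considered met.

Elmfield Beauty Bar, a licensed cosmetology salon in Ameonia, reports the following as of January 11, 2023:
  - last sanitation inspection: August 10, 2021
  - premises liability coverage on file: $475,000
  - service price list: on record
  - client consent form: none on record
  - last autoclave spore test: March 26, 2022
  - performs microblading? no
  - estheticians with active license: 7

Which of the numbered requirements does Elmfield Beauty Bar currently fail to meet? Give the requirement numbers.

1. sanitation inspection 519 days ago vs limit 540 → met
2. condition 'performs microblading' does not hold → requirement n/a → met
3. premises liability coverage $475,000 ≥ $475,000 → met
4. client consent form absent → not met
5. estheticians with active license 7 ≥ 4 → met
6. autoclave spore test 291 days ago vs limit 270 → not met
7. service price list present → met
Not met: 4, 6

4, 6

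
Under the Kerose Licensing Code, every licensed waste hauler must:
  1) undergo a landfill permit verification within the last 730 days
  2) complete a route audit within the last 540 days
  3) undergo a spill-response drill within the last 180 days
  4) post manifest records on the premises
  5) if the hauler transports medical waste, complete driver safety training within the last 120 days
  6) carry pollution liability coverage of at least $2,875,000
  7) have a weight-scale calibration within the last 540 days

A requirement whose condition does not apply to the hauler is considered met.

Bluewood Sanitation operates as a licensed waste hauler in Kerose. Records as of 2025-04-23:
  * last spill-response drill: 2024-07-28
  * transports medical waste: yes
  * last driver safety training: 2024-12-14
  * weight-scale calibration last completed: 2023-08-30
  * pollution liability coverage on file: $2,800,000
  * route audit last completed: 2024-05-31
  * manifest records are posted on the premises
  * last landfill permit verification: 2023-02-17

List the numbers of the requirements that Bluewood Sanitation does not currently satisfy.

1. landfill permit verification 796 days ago vs limit 730 → not met
2. route audit 327 days ago vs limit 540 → met
3. spill-response drill 269 days ago vs limit 180 → not met
4. manifest records present → met
5. condition 'transports medical waste' holds; driver safety training 130 days ago vs limit 120 → not met
6. pollution liability coverage $2,800,000 < $2,875,000 → not met
7. weight-scale calibration 602 days ago vs limit 540 → not met
Not met: 1, 3, 5, 6, 7

1, 3, 5, 6, 7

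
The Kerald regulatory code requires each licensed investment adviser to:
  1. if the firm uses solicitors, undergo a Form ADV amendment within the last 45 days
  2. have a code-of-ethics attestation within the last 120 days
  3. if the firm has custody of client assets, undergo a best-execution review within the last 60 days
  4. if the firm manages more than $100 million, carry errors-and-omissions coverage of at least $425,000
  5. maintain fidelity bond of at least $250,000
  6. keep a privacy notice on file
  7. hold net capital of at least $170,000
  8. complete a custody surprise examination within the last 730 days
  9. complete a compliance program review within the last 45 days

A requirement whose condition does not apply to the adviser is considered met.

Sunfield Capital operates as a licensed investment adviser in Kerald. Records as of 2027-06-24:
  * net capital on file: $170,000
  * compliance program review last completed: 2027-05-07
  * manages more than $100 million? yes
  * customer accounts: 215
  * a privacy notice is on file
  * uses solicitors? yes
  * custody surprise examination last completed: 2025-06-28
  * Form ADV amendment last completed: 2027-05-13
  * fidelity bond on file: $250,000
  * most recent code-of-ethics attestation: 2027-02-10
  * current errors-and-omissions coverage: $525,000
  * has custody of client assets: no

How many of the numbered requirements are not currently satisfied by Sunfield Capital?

2

1. condition 'uses solicitors' holds; Form ADV amendment 42 days ago vs limit 45 → met
2. code-of-ethics attestation 134 days ago vs limit 120 → not met
3. condition 'has custody of client assets' does not hold → requirement n/a → met
4. condition 'manages more than $100 million' holds; errors-and-omissions coverage $525,000 ≥ $425,000 → met
5. fidelity bond $250,000 ≥ $250,000 → met
6. privacy notice present → met
7. net capital $170,000 ≥ $170,000 → met
8. custody surprise examination 726 days ago vs limit 730 → met
9. compliance program review 48 days ago vs limit 45 → not met
Not met: 2 of 9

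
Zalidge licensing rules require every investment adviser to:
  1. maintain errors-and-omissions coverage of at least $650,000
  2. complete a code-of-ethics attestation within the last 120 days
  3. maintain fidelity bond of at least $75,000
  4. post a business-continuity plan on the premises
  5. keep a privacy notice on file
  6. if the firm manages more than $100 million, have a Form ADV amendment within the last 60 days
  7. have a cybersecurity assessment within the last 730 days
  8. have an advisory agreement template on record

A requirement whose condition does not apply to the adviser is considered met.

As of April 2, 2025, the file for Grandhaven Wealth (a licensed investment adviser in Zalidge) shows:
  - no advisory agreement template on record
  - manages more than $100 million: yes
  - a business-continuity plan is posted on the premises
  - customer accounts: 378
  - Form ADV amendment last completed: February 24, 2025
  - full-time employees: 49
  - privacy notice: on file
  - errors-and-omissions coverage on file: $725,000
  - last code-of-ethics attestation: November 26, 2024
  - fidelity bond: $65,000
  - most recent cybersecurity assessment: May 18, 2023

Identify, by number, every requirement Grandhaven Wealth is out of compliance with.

2, 3, 8

1. errors-and-omissions coverage $725,000 ≥ $650,000 → met
2. code-of-ethics attestation 127 days ago vs limit 120 → not met
3. fidelity bond $65,000 < $75,000 → not met
4. business-continuity plan present → met
5. privacy notice present → met
6. condition 'manages more than $100 million' holds; Form ADV amendment 37 days ago vs limit 60 → met
7. cybersecurity assessment 685 days ago vs limit 730 → met
8. advisory agreement template absent → not met
Not met: 2, 3, 8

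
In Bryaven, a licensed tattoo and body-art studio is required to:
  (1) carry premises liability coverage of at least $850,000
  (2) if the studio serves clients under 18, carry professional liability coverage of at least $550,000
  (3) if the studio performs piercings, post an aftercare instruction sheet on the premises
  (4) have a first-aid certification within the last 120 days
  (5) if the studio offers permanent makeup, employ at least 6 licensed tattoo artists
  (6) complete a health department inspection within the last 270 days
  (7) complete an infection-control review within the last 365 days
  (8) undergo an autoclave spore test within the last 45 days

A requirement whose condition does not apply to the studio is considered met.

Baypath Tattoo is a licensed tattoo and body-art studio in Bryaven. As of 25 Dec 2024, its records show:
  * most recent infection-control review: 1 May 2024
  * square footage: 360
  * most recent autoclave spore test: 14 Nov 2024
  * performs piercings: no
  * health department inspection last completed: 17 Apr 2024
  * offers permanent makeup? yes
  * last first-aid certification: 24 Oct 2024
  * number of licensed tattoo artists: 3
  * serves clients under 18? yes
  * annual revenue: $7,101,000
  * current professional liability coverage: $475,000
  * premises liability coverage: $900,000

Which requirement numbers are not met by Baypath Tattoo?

2, 5

1. premises liability coverage $900,000 ≥ $850,000 → met
2. condition 'serves clients under 18' holds; professional liability coverage $475,000 < $550,000 → not met
3. condition 'performs piercings' does not hold → requirement n/a → met
4. first-aid certification 62 days ago vs limit 120 → met
5. condition 'offers permanent makeup' holds; licensed tattoo artists 3 < 6 → not met
6. health department inspection 252 days ago vs limit 270 → met
7. infection-control review 238 days ago vs limit 365 → met
8. autoclave spore test 41 days ago vs limit 45 → met
Not met: 2, 5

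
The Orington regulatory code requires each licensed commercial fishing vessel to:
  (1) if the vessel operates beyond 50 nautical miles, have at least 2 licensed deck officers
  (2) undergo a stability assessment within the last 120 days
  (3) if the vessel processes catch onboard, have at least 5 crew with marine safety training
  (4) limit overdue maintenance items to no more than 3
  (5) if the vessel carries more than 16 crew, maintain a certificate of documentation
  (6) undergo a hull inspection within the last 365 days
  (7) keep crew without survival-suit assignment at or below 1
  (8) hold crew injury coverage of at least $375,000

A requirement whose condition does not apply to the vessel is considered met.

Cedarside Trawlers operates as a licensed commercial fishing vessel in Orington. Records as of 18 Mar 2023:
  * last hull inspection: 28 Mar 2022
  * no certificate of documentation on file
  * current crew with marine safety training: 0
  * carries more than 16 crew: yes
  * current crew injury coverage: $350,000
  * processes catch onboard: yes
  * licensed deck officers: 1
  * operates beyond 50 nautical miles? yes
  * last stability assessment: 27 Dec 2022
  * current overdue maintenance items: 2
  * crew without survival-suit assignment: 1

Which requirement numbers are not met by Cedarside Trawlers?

1. condition 'operates beyond 50 nautical miles' holds; licensed deck officers 1 < 2 → not met
2. stability assessment 81 days ago vs limit 120 → met
3. condition 'processes catch onboard' holds; crew with marine safety training 0 < 5 → not met
4. overdue maintenance items 2 ≤ 3 → met
5. condition 'carries more than 16 crew' holds; certificate of documentation absent → not met
6. hull inspection 355 days ago vs limit 365 → met
7. crew without survival-suit assignment 1 ≤ 1 → met
8. crew injury coverage $350,000 < $375,000 → not met
Not met: 1, 3, 5, 8

1, 3, 5, 8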